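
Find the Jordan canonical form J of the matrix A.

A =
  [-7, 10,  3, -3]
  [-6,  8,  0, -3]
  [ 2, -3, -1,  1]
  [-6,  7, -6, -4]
J_2(-1) ⊕ J_2(-1)

The characteristic polynomial is
  det(x·I − A) = x^4 + 4*x^3 + 6*x^2 + 4*x + 1 = (x + 1)^4

Eigenvalues and multiplicities (the geometric multiplicity of λ is n − rank(A − λI), which equals the number of Jordan blocks for λ):
  λ = -1: algebraic multiplicity = 4, geometric multiplicity = 2

Determining the block sizes for each eigenvalue:
  λ = -1: with am = 4 and gm = 2, the partition is not yet determined (e.g. several partitions of 4 into 2 parts exist). Let N = A − (-1)·I. Computing rank(N^1) = 2, rank(N^2) = 0; the number of blocks of size ≥ j is rank(N^{j−1}) − rank(N^j), giving [2, 2]. So we have 2 block(s) of size 2 → block sizes [2, 2]

Assembling the blocks gives a Jordan form
J =
  [-1,  1,  0,  0]
  [ 0, -1,  0,  0]
  [ 0,  0, -1,  1]
  [ 0,  0,  0, -1]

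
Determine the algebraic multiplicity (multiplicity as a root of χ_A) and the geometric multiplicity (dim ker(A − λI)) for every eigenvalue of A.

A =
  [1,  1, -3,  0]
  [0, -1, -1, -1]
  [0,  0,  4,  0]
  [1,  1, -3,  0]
λ = 0: alg = 3, geom = 1; λ = 4: alg = 1, geom = 1

Step 1 — factor the characteristic polynomial to read off the algebraic multiplicities:
  χ_A(x) = x^3*(x - 4)

Step 2 — compute geometric multiplicities via the rank-nullity identity g(λ) = n − rank(A − λI):
  rank(A − (0)·I) = 3, so dim ker(A − (0)·I) = n − 3 = 1
  rank(A − (4)·I) = 3, so dim ker(A − (4)·I) = n − 3 = 1

Summary:
  λ = 0: algebraic multiplicity = 3, geometric multiplicity = 1
  λ = 4: algebraic multiplicity = 1, geometric multiplicity = 1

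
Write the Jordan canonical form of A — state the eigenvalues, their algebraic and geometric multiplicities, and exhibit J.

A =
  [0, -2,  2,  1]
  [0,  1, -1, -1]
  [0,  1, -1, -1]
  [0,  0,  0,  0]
J_2(0) ⊕ J_2(0)

The characteristic polynomial is
  det(x·I − A) = x^4

Eigenvalues and multiplicities (the geometric multiplicity of λ is n − rank(A − λI), which equals the number of Jordan blocks for λ):
  λ = 0: algebraic multiplicity = 4, geometric multiplicity = 2

Determining the block sizes for each eigenvalue:
  λ = 0: with am = 4 and gm = 2, the partition is not yet determined (e.g. several partitions of 4 into 2 parts exist). Let N = A − (0)·I. Computing rank(N^1) = 2, rank(N^2) = 0; the number of blocks of size ≥ j is rank(N^{j−1}) − rank(N^j), giving [2, 2]. So we have 2 block(s) of size 2 → block sizes [2, 2]

Assembling the blocks gives a Jordan form
J =
  [0, 1, 0, 0]
  [0, 0, 0, 0]
  [0, 0, 0, 1]
  [0, 0, 0, 0]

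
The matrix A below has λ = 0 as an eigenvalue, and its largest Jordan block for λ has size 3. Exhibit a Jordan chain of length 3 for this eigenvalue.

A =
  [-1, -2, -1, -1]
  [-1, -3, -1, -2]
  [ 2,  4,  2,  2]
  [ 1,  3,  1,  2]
A Jordan chain for λ = 0 of length 3:
v_1 = (1, 1, -2, -1)ᵀ
v_2 = (-2, -3, 4, 3)ᵀ
v_3 = (0, 1, 0, 0)ᵀ

Let N = A − (0)·I. We want v_3 with N^3 v_3 = 0 but N^2 v_3 ≠ 0; then v_{j-1} := N · v_j for j = 3, …, 2.

Pick v_3 = (0, 1, 0, 0)ᵀ.
Then v_2 = N · v_3 = (-2, -3, 4, 3)ᵀ.
Then v_1 = N · v_2 = (1, 1, -2, -1)ᵀ.

Sanity check: (A − (0)·I) v_1 = (0, 0, 0, 0)ᵀ = 0. ✓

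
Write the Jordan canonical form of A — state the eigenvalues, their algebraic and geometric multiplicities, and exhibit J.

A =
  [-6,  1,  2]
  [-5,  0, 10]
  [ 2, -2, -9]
J_2(-5) ⊕ J_1(-5)

The characteristic polynomial is
  det(x·I − A) = x^3 + 15*x^2 + 75*x + 125 = (x + 5)^3

Eigenvalues and multiplicities (the geometric multiplicity of λ is n − rank(A − λI), which equals the number of Jordan blocks for λ):
  λ = -5: algebraic multiplicity = 3, geometric multiplicity = 2

Determining the block sizes for each eigenvalue:
  λ = -5: 2 blocks summing to 3 forces exactly one block of size 2 and the rest size 1 → block sizes [2, 1]

Assembling the blocks gives a Jordan form
J =
  [-5,  1,  0]
  [ 0, -5,  0]
  [ 0,  0, -5]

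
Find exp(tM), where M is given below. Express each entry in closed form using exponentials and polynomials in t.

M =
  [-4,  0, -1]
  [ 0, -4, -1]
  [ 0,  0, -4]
e^{tM} =
  [exp(-4*t), 0, -t*exp(-4*t)]
  [0, exp(-4*t), -t*exp(-4*t)]
  [0, 0, exp(-4*t)]

Strategy: write M = P · J · P⁻¹ where J is a Jordan canonical form, so e^{tM} = P · e^{tJ} · P⁻¹, and e^{tJ} can be computed block-by-block.

M has Jordan form
J =
  [-4,  1,  0]
  [ 0, -4,  0]
  [ 0,  0, -4]
(up to reordering of blocks).

Per-block formulas:
  For a 2×2 Jordan block J_2(-4): exp(t · J_2(-4)) = e^(-4t)·(I + t·N), where N is the 2×2 nilpotent shift.
  For a 1×1 block at λ = -4: exp(t · [-4]) = [e^(-4t)].

After assembling e^{tJ} and conjugating by P, we get:

e^{tM} =
  [exp(-4*t), 0, -t*exp(-4*t)]
  [0, exp(-4*t), -t*exp(-4*t)]
  [0, 0, exp(-4*t)]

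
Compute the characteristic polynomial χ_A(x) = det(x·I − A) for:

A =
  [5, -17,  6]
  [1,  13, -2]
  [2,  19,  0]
x^3 - 18*x^2 + 108*x - 216

Expanding det(x·I − A) (e.g. by cofactor expansion or by noting that A is similar to its Jordan form J, which has the same characteristic polynomial as A) gives
  χ_A(x) = x^3 - 18*x^2 + 108*x - 216
which factors as (x - 6)^3. The eigenvalues (with algebraic multiplicities) are λ = 6 with multiplicity 3.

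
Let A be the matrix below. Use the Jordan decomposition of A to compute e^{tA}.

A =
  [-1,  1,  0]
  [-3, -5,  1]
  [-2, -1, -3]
e^{tA} =
  [t^2*exp(-3*t)/2 + 2*t*exp(-3*t) + exp(-3*t), t*exp(-3*t), t^2*exp(-3*t)/2]
  [-t^2*exp(-3*t) - 3*t*exp(-3*t), -2*t*exp(-3*t) + exp(-3*t), -t^2*exp(-3*t) + t*exp(-3*t)]
  [-t^2*exp(-3*t)/2 - 2*t*exp(-3*t), -t*exp(-3*t), -t^2*exp(-3*t)/2 + exp(-3*t)]

Strategy: write A = P · J · P⁻¹ where J is a Jordan canonical form, so e^{tA} = P · e^{tJ} · P⁻¹, and e^{tJ} can be computed block-by-block.

A has Jordan form
J =
  [-3,  1,  0]
  [ 0, -3,  1]
  [ 0,  0, -3]
(up to reordering of blocks).

Per-block formulas:
  For a 3×3 Jordan block J_3(-3): exp(t · J_3(-3)) = e^(-3t)·(I + t·N + (t^2/2)·N^2), where N is the 3×3 nilpotent shift.

After assembling e^{tJ} and conjugating by P, we get:

e^{tA} =
  [t^2*exp(-3*t)/2 + 2*t*exp(-3*t) + exp(-3*t), t*exp(-3*t), t^2*exp(-3*t)/2]
  [-t^2*exp(-3*t) - 3*t*exp(-3*t), -2*t*exp(-3*t) + exp(-3*t), -t^2*exp(-3*t) + t*exp(-3*t)]
  [-t^2*exp(-3*t)/2 - 2*t*exp(-3*t), -t*exp(-3*t), -t^2*exp(-3*t)/2 + exp(-3*t)]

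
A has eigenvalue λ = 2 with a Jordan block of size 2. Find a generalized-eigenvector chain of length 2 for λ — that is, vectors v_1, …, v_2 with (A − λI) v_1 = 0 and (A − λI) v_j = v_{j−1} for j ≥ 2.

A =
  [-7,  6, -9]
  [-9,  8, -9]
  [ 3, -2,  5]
A Jordan chain for λ = 2 of length 2:
v_1 = (-9, -9, 3)ᵀ
v_2 = (1, 0, 0)ᵀ

Let N = A − (2)·I. We want v_2 with N^2 v_2 = 0 but N^1 v_2 ≠ 0; then v_{j-1} := N · v_j for j = 2, …, 2.

Pick v_2 = (1, 0, 0)ᵀ.
Then v_1 = N · v_2 = (-9, -9, 3)ᵀ.

Sanity check: (A − (2)·I) v_1 = (0, 0, 0)ᵀ = 0. ✓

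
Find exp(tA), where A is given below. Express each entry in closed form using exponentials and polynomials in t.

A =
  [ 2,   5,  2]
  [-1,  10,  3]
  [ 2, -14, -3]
e^{tA} =
  [-t*exp(3*t) + exp(3*t), t^2*exp(3*t) + 5*t*exp(3*t), t^2*exp(3*t)/2 + 2*t*exp(3*t)]
  [-t*exp(3*t), t^2*exp(3*t) + 7*t*exp(3*t) + exp(3*t), t^2*exp(3*t)/2 + 3*t*exp(3*t)]
  [2*t*exp(3*t), -2*t^2*exp(3*t) - 14*t*exp(3*t), -t^2*exp(3*t) - 6*t*exp(3*t) + exp(3*t)]

Strategy: write A = P · J · P⁻¹ where J is a Jordan canonical form, so e^{tA} = P · e^{tJ} · P⁻¹, and e^{tJ} can be computed block-by-block.

A has Jordan form
J =
  [3, 1, 0]
  [0, 3, 1]
  [0, 0, 3]
(up to reordering of blocks).

Per-block formulas:
  For a 3×3 Jordan block J_3(3): exp(t · J_3(3)) = e^(3t)·(I + t·N + (t^2/2)·N^2), where N is the 3×3 nilpotent shift.

After assembling e^{tJ} and conjugating by P, we get:

e^{tA} =
  [-t*exp(3*t) + exp(3*t), t^2*exp(3*t) + 5*t*exp(3*t), t^2*exp(3*t)/2 + 2*t*exp(3*t)]
  [-t*exp(3*t), t^2*exp(3*t) + 7*t*exp(3*t) + exp(3*t), t^2*exp(3*t)/2 + 3*t*exp(3*t)]
  [2*t*exp(3*t), -2*t^2*exp(3*t) - 14*t*exp(3*t), -t^2*exp(3*t) - 6*t*exp(3*t) + exp(3*t)]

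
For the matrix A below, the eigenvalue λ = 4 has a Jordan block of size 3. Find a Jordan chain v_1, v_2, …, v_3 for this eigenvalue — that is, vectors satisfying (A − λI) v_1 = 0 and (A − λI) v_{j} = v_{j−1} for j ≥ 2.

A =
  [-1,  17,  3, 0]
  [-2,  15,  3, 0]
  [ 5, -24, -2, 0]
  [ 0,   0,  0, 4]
A Jordan chain for λ = 4 of length 3:
v_1 = (6, 3, -7, 0)ᵀ
v_2 = (-5, -2, 5, 0)ᵀ
v_3 = (1, 0, 0, 0)ᵀ

Let N = A − (4)·I. We want v_3 with N^3 v_3 = 0 but N^2 v_3 ≠ 0; then v_{j-1} := N · v_j for j = 3, …, 2.

Pick v_3 = (1, 0, 0, 0)ᵀ.
Then v_2 = N · v_3 = (-5, -2, 5, 0)ᵀ.
Then v_1 = N · v_2 = (6, 3, -7, 0)ᵀ.

Sanity check: (A − (4)·I) v_1 = (0, 0, 0, 0)ᵀ = 0. ✓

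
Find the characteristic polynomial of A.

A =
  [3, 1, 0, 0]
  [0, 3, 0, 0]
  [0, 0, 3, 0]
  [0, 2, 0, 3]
x^4 - 12*x^3 + 54*x^2 - 108*x + 81

Expanding det(x·I − A) (e.g. by cofactor expansion or by noting that A is similar to its Jordan form J, which has the same characteristic polynomial as A) gives
  χ_A(x) = x^4 - 12*x^3 + 54*x^2 - 108*x + 81
which factors as (x - 3)^4. The eigenvalues (with algebraic multiplicities) are λ = 3 with multiplicity 4.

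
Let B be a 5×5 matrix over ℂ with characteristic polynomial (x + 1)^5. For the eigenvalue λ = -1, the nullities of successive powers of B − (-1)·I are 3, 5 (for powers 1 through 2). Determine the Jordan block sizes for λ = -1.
Block sizes for λ = -1: [2, 2, 1]

From the dimensions of kernels of powers, the number of Jordan blocks of size at least j is d_j − d_{j−1} where d_j = dim ker(N^j) (with d_0 = 0). Computing the differences gives [3, 2].
The number of blocks of size exactly k is (#blocks of size ≥ k) − (#blocks of size ≥ k + 1), so the partition is: 1 block(s) of size 1, 2 block(s) of size 2.
In nonincreasing order the block sizes are [2, 2, 1].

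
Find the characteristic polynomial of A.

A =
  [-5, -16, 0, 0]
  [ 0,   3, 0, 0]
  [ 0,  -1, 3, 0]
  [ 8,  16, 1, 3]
x^4 - 4*x^3 - 18*x^2 + 108*x - 135

Expanding det(x·I − A) (e.g. by cofactor expansion or by noting that A is similar to its Jordan form J, which has the same characteristic polynomial as A) gives
  χ_A(x) = x^4 - 4*x^3 - 18*x^2 + 108*x - 135
which factors as (x - 3)^3*(x + 5). The eigenvalues (with algebraic multiplicities) are λ = -5 with multiplicity 1, λ = 3 with multiplicity 3.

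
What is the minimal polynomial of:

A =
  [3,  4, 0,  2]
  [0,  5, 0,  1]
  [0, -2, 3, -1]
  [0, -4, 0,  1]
x^2 - 6*x + 9

The characteristic polynomial is χ_A(x) = (x - 3)^4, so the eigenvalues are known. The minimal polynomial is
  m_A(x) = Π_λ (x − λ)^{k_λ}
where k_λ is the size of the *largest* Jordan block for λ (equivalently, the smallest k with (A − λI)^k v = 0 for every generalised eigenvector v of λ).

  λ = 3: largest Jordan block has size 2, contributing (x − 3)^2

So m_A(x) = (x - 3)^2 = x^2 - 6*x + 9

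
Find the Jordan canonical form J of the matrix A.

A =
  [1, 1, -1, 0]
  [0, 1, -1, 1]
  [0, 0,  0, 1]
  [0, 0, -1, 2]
J_2(1) ⊕ J_2(1)

The characteristic polynomial is
  det(x·I − A) = x^4 - 4*x^3 + 6*x^2 - 4*x + 1 = (x - 1)^4

Eigenvalues and multiplicities (the geometric multiplicity of λ is n − rank(A − λI), which equals the number of Jordan blocks for λ):
  λ = 1: algebraic multiplicity = 4, geometric multiplicity = 2

Determining the block sizes for each eigenvalue:
  λ = 1: with am = 4 and gm = 2, the partition is not yet determined (e.g. several partitions of 4 into 2 parts exist). Let N = A − (1)·I. Computing rank(N^1) = 2, rank(N^2) = 0; the number of blocks of size ≥ j is rank(N^{j−1}) − rank(N^j), giving [2, 2]. So we have 2 block(s) of size 2 → block sizes [2, 2]

Assembling the blocks gives a Jordan form
J =
  [1, 1, 0, 0]
  [0, 1, 0, 0]
  [0, 0, 1, 1]
  [0, 0, 0, 1]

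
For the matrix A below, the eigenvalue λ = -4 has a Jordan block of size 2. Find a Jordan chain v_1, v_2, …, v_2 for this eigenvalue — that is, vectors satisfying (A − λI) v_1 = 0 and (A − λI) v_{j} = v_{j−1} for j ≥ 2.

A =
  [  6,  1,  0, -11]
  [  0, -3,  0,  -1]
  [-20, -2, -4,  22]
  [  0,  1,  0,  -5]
A Jordan chain for λ = -4 of length 2:
v_1 = (1, 1, -2, 1)ᵀ
v_2 = (0, 1, 0, 0)ᵀ

Let N = A − (-4)·I. We want v_2 with N^2 v_2 = 0 but N^1 v_2 ≠ 0; then v_{j-1} := N · v_j for j = 2, …, 2.

Pick v_2 = (0, 1, 0, 0)ᵀ.
Then v_1 = N · v_2 = (1, 1, -2, 1)ᵀ.

Sanity check: (A − (-4)·I) v_1 = (0, 0, 0, 0)ᵀ = 0. ✓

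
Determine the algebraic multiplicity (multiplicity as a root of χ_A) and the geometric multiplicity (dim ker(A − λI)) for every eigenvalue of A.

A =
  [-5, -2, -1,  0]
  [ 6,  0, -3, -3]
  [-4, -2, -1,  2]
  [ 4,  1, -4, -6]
λ = -3: alg = 4, geom = 2

Step 1 — factor the characteristic polynomial to read off the algebraic multiplicities:
  χ_A(x) = (x + 3)^4

Step 2 — compute geometric multiplicities via the rank-nullity identity g(λ) = n − rank(A − λI):
  rank(A − (-3)·I) = 2, so dim ker(A − (-3)·I) = n − 2 = 2

Summary:
  λ = -3: algebraic multiplicity = 4, geometric multiplicity = 2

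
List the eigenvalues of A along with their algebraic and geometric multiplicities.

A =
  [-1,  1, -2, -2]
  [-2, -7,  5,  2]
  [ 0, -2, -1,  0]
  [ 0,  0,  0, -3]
λ = -3: alg = 4, geom = 2

Step 1 — factor the characteristic polynomial to read off the algebraic multiplicities:
  χ_A(x) = (x + 3)^4

Step 2 — compute geometric multiplicities via the rank-nullity identity g(λ) = n − rank(A − λI):
  rank(A − (-3)·I) = 2, so dim ker(A − (-3)·I) = n − 2 = 2

Summary:
  λ = -3: algebraic multiplicity = 4, geometric multiplicity = 2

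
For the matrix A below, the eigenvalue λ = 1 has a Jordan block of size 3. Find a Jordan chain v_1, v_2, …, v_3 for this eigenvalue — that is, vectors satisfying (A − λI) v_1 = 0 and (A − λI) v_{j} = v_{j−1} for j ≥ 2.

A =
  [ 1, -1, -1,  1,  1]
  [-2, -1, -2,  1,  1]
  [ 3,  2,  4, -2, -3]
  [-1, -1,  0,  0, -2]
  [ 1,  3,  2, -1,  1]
A Jordan chain for λ = 1 of length 3:
v_1 = (-1, -2, 4, 1, 1)ᵀ
v_2 = (0, -2, 3, -1, 1)ᵀ
v_3 = (1, 0, 0, 0, 0)ᵀ

Let N = A − (1)·I. We want v_3 with N^3 v_3 = 0 but N^2 v_3 ≠ 0; then v_{j-1} := N · v_j for j = 3, …, 2.

Pick v_3 = (1, 0, 0, 0, 0)ᵀ.
Then v_2 = N · v_3 = (0, -2, 3, -1, 1)ᵀ.
Then v_1 = N · v_2 = (-1, -2, 4, 1, 1)ᵀ.

Sanity check: (A − (1)·I) v_1 = (0, 0, 0, 0, 0)ᵀ = 0. ✓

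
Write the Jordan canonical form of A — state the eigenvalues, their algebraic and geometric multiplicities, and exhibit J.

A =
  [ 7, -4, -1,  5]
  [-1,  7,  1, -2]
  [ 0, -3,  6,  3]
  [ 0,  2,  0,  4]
J_3(6) ⊕ J_1(6)

The characteristic polynomial is
  det(x·I − A) = x^4 - 24*x^3 + 216*x^2 - 864*x + 1296 = (x - 6)^4

Eigenvalues and multiplicities (the geometric multiplicity of λ is n − rank(A − λI), which equals the number of Jordan blocks for λ):
  λ = 6: algebraic multiplicity = 4, geometric multiplicity = 2

Determining the block sizes for each eigenvalue:
  λ = 6: with am = 4 and gm = 2, the partition is not yet determined (e.g. several partitions of 4 into 2 parts exist). Let N = A − (6)·I. Computing rank(N^1) = 2, rank(N^2) = 1, rank(N^3) = 0; the number of blocks of size ≥ j is rank(N^{j−1}) − rank(N^j), giving [2, 1, 1]. So we have 1 block(s) of size 3, 1 block(s) of size 1 → block sizes [3, 1]

Assembling the blocks gives a Jordan form
J =
  [6, 1, 0, 0]
  [0, 6, 1, 0]
  [0, 0, 6, 0]
  [0, 0, 0, 6]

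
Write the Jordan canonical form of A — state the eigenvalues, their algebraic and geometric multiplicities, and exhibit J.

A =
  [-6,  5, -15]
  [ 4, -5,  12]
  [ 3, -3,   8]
J_2(-1) ⊕ J_1(-1)

The characteristic polynomial is
  det(x·I − A) = x^3 + 3*x^2 + 3*x + 1 = (x + 1)^3

Eigenvalues and multiplicities (the geometric multiplicity of λ is n − rank(A − λI), which equals the number of Jordan blocks for λ):
  λ = -1: algebraic multiplicity = 3, geometric multiplicity = 2

Determining the block sizes for each eigenvalue:
  λ = -1: 2 blocks summing to 3 forces exactly one block of size 2 and the rest size 1 → block sizes [2, 1]

Assembling the blocks gives a Jordan form
J =
  [-1,  1,  0]
  [ 0, -1,  0]
  [ 0,  0, -1]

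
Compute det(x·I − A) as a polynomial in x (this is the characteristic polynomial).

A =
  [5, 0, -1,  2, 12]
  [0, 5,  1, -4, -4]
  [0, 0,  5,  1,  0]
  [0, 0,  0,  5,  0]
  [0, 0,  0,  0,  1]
x^5 - 21*x^4 + 170*x^3 - 650*x^2 + 1125*x - 625

Expanding det(x·I − A) (e.g. by cofactor expansion or by noting that A is similar to its Jordan form J, which has the same characteristic polynomial as A) gives
  χ_A(x) = x^5 - 21*x^4 + 170*x^3 - 650*x^2 + 1125*x - 625
which factors as (x - 5)^4*(x - 1). The eigenvalues (with algebraic multiplicities) are λ = 1 with multiplicity 1, λ = 5 with multiplicity 4.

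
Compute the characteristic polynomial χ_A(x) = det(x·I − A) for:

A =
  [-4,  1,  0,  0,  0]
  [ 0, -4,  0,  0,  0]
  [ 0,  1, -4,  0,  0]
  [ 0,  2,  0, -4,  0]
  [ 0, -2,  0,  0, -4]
x^5 + 20*x^4 + 160*x^3 + 640*x^2 + 1280*x + 1024

Expanding det(x·I − A) (e.g. by cofactor expansion or by noting that A is similar to its Jordan form J, which has the same characteristic polynomial as A) gives
  χ_A(x) = x^5 + 20*x^4 + 160*x^3 + 640*x^2 + 1280*x + 1024
which factors as (x + 4)^5. The eigenvalues (with algebraic multiplicities) are λ = -4 with multiplicity 5.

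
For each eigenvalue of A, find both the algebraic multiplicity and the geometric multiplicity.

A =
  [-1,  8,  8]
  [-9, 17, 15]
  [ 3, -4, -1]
λ = 5: alg = 3, geom = 1

Step 1 — factor the characteristic polynomial to read off the algebraic multiplicities:
  χ_A(x) = (x - 5)^3

Step 2 — compute geometric multiplicities via the rank-nullity identity g(λ) = n − rank(A − λI):
  rank(A − (5)·I) = 2, so dim ker(A − (5)·I) = n − 2 = 1

Summary:
  λ = 5: algebraic multiplicity = 3, geometric multiplicity = 1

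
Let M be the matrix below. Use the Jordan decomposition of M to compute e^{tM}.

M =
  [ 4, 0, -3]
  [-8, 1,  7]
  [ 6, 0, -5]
e^{tM} =
  [2*exp(t) - exp(-2*t), 0, -exp(t) + exp(-2*t)]
  [-2*t*exp(t) - 2*exp(t) + 2*exp(-2*t), exp(t), t*exp(t) + 2*exp(t) - 2*exp(-2*t)]
  [2*exp(t) - 2*exp(-2*t), 0, -exp(t) + 2*exp(-2*t)]

Strategy: write M = P · J · P⁻¹ where J is a Jordan canonical form, so e^{tM} = P · e^{tJ} · P⁻¹, and e^{tJ} can be computed block-by-block.

M has Jordan form
J =
  [-2, 0, 0]
  [ 0, 1, 1]
  [ 0, 0, 1]
(up to reordering of blocks).

Per-block formulas:
  For a 1×1 block at λ = -2: exp(t · [-2]) = [e^(-2t)].
  For a 2×2 Jordan block J_2(1): exp(t · J_2(1)) = e^(1t)·(I + t·N), where N is the 2×2 nilpotent shift.

After assembling e^{tJ} and conjugating by P, we get:

e^{tM} =
  [2*exp(t) - exp(-2*t), 0, -exp(t) + exp(-2*t)]
  [-2*t*exp(t) - 2*exp(t) + 2*exp(-2*t), exp(t), t*exp(t) + 2*exp(t) - 2*exp(-2*t)]
  [2*exp(t) - 2*exp(-2*t), 0, -exp(t) + 2*exp(-2*t)]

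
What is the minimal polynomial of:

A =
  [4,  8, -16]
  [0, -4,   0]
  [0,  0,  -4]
x^2 - 16

The characteristic polynomial is χ_A(x) = (x - 4)*(x + 4)^2, so the eigenvalues are known. The minimal polynomial is
  m_A(x) = Π_λ (x − λ)^{k_λ}
where k_λ is the size of the *largest* Jordan block for λ (equivalently, the smallest k with (A − λI)^k v = 0 for every generalised eigenvector v of λ).

  λ = -4: largest Jordan block has size 1, contributing (x + 4)
  λ = 4: largest Jordan block has size 1, contributing (x − 4)

So m_A(x) = (x - 4)*(x + 4) = x^2 - 16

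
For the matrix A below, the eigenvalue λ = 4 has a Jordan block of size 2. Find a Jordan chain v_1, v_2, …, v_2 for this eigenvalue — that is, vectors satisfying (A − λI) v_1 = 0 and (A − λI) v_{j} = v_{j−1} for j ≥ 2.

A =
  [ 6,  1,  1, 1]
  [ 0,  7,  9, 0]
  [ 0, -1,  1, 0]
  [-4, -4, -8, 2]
A Jordan chain for λ = 4 of length 2:
v_1 = (2, 0, 0, -4)ᵀ
v_2 = (1, 0, 0, 0)ᵀ

Let N = A − (4)·I. We want v_2 with N^2 v_2 = 0 but N^1 v_2 ≠ 0; then v_{j-1} := N · v_j for j = 2, …, 2.

Pick v_2 = (1, 0, 0, 0)ᵀ.
Then v_1 = N · v_2 = (2, 0, 0, -4)ᵀ.

Sanity check: (A − (4)·I) v_1 = (0, 0, 0, 0)ᵀ = 0. ✓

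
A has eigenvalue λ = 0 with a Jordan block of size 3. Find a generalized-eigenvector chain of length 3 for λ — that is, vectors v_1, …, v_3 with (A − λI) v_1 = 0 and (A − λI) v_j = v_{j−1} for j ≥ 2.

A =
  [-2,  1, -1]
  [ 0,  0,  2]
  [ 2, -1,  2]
A Jordan chain for λ = 0 of length 3:
v_1 = (2, 4, 0)ᵀ
v_2 = (-2, 0, 2)ᵀ
v_3 = (1, 0, 0)ᵀ

Let N = A − (0)·I. We want v_3 with N^3 v_3 = 0 but N^2 v_3 ≠ 0; then v_{j-1} := N · v_j for j = 3, …, 2.

Pick v_3 = (1, 0, 0)ᵀ.
Then v_2 = N · v_3 = (-2, 0, 2)ᵀ.
Then v_1 = N · v_2 = (2, 4, 0)ᵀ.

Sanity check: (A − (0)·I) v_1 = (0, 0, 0)ᵀ = 0. ✓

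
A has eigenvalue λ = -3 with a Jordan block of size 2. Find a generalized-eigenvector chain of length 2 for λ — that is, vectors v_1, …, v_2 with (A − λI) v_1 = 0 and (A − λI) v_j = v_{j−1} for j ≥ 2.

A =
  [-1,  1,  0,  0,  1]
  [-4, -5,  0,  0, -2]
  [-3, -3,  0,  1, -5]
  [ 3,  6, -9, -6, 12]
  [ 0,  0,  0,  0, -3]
A Jordan chain for λ = -3 of length 2:
v_1 = (2, -4, -3, 3, 0)ᵀ
v_2 = (1, 0, 0, 0, 0)ᵀ

Let N = A − (-3)·I. We want v_2 with N^2 v_2 = 0 but N^1 v_2 ≠ 0; then v_{j-1} := N · v_j for j = 2, …, 2.

Pick v_2 = (1, 0, 0, 0, 0)ᵀ.
Then v_1 = N · v_2 = (2, -4, -3, 3, 0)ᵀ.

Sanity check: (A − (-3)·I) v_1 = (0, 0, 0, 0, 0)ᵀ = 0. ✓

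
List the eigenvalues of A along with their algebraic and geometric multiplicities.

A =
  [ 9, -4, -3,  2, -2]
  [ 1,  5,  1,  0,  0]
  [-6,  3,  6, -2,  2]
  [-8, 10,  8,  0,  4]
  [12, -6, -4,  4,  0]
λ = 4: alg = 5, geom = 3

Step 1 — factor the characteristic polynomial to read off the algebraic multiplicities:
  χ_A(x) = (x - 4)^5

Step 2 — compute geometric multiplicities via the rank-nullity identity g(λ) = n − rank(A − λI):
  rank(A − (4)·I) = 2, so dim ker(A − (4)·I) = n − 2 = 3

Summary:
  λ = 4: algebraic multiplicity = 5, geometric multiplicity = 3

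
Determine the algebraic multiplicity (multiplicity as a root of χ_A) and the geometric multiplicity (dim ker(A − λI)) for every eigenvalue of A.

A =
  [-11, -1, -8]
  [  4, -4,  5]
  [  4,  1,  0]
λ = -5: alg = 3, geom = 1

Step 1 — factor the characteristic polynomial to read off the algebraic multiplicities:
  χ_A(x) = (x + 5)^3

Step 2 — compute geometric multiplicities via the rank-nullity identity g(λ) = n − rank(A − λI):
  rank(A − (-5)·I) = 2, so dim ker(A − (-5)·I) = n − 2 = 1

Summary:
  λ = -5: algebraic multiplicity = 3, geometric multiplicity = 1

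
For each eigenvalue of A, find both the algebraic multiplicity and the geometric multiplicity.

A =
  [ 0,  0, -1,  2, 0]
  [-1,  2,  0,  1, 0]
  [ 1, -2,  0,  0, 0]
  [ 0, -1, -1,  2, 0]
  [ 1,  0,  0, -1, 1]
λ = 1: alg = 5, geom = 2

Step 1 — factor the characteristic polynomial to read off the algebraic multiplicities:
  χ_A(x) = (x - 1)^5

Step 2 — compute geometric multiplicities via the rank-nullity identity g(λ) = n − rank(A − λI):
  rank(A − (1)·I) = 3, so dim ker(A − (1)·I) = n − 3 = 2

Summary:
  λ = 1: algebraic multiplicity = 5, geometric multiplicity = 2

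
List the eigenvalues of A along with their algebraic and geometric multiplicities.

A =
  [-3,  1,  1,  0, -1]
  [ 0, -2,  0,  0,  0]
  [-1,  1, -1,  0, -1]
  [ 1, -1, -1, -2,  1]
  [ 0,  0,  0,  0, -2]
λ = -2: alg = 5, geom = 4

Step 1 — factor the characteristic polynomial to read off the algebraic multiplicities:
  χ_A(x) = (x + 2)^5

Step 2 — compute geometric multiplicities via the rank-nullity identity g(λ) = n − rank(A − λI):
  rank(A − (-2)·I) = 1, so dim ker(A − (-2)·I) = n − 1 = 4

Summary:
  λ = -2: algebraic multiplicity = 5, geometric multiplicity = 4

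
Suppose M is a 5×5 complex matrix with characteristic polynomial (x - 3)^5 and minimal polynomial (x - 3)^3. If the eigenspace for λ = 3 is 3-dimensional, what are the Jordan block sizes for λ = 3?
Block sizes for λ = 3: [3, 1, 1]

Step 1 — from the characteristic polynomial, algebraic multiplicity of λ = 3 is 5. From dim ker(M − (3)·I) = 3, there are exactly 3 Jordan blocks for λ = 3.
Step 2 — from the minimal polynomial, the factor (x − 3)^3 tells us the largest block for λ = 3 has size 3.
Step 3 — with total size 5, 3 blocks, and largest block 3, the block sizes (in nonincreasing order) are [3, 1, 1].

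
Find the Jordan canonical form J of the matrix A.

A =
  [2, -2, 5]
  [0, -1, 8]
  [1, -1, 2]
J_3(1)

The characteristic polynomial is
  det(x·I − A) = x^3 - 3*x^2 + 3*x - 1 = (x - 1)^3

Eigenvalues and multiplicities (the geometric multiplicity of λ is n − rank(A − λI), which equals the number of Jordan blocks for λ):
  λ = 1: algebraic multiplicity = 3, geometric multiplicity = 1

Determining the block sizes for each eigenvalue:
  λ = 1: one block (gm = 1), so the single block has size am = 3 → block sizes [3]

Assembling the blocks gives a Jordan form
J =
  [1, 1, 0]
  [0, 1, 1]
  [0, 0, 1]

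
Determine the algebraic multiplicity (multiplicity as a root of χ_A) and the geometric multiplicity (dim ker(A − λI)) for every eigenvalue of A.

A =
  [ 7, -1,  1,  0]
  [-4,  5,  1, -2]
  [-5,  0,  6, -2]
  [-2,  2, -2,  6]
λ = 6: alg = 4, geom = 2

Step 1 — factor the characteristic polynomial to read off the algebraic multiplicities:
  χ_A(x) = (x - 6)^4

Step 2 — compute geometric multiplicities via the rank-nullity identity g(λ) = n − rank(A − λI):
  rank(A − (6)·I) = 2, so dim ker(A − (6)·I) = n − 2 = 2

Summary:
  λ = 6: algebraic multiplicity = 4, geometric multiplicity = 2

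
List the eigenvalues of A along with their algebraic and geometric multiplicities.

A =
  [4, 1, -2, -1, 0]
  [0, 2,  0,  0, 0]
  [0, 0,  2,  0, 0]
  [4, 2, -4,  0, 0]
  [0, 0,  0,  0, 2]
λ = 2: alg = 5, geom = 4

Step 1 — factor the characteristic polynomial to read off the algebraic multiplicities:
  χ_A(x) = (x - 2)^5

Step 2 — compute geometric multiplicities via the rank-nullity identity g(λ) = n − rank(A − λI):
  rank(A − (2)·I) = 1, so dim ker(A − (2)·I) = n − 1 = 4

Summary:
  λ = 2: algebraic multiplicity = 5, geometric multiplicity = 4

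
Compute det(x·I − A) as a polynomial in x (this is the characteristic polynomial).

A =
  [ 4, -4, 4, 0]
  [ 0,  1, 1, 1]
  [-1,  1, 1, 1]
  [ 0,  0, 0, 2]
x^4 - 8*x^3 + 24*x^2 - 32*x + 16

Expanding det(x·I − A) (e.g. by cofactor expansion or by noting that A is similar to its Jordan form J, which has the same characteristic polynomial as A) gives
  χ_A(x) = x^4 - 8*x^3 + 24*x^2 - 32*x + 16
which factors as (x - 2)^4. The eigenvalues (with algebraic multiplicities) are λ = 2 with multiplicity 4.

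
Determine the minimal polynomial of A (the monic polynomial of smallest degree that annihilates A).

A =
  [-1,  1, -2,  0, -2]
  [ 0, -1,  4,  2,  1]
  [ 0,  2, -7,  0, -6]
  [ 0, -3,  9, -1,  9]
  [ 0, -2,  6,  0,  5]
x^3 + 3*x^2 + 3*x + 1

The characteristic polynomial is χ_A(x) = (x + 1)^5, so the eigenvalues are known. The minimal polynomial is
  m_A(x) = Π_λ (x − λ)^{k_λ}
where k_λ is the size of the *largest* Jordan block for λ (equivalently, the smallest k with (A − λI)^k v = 0 for every generalised eigenvector v of λ).

  λ = -1: largest Jordan block has size 3, contributing (x + 1)^3

So m_A(x) = (x + 1)^3 = x^3 + 3*x^2 + 3*x + 1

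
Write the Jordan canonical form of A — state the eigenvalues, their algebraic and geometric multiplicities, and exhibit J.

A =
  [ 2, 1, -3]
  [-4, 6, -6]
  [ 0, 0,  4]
J_2(4) ⊕ J_1(4)

The characteristic polynomial is
  det(x·I − A) = x^3 - 12*x^2 + 48*x - 64 = (x - 4)^3

Eigenvalues and multiplicities (the geometric multiplicity of λ is n − rank(A − λI), which equals the number of Jordan blocks for λ):
  λ = 4: algebraic multiplicity = 3, geometric multiplicity = 2

Determining the block sizes for each eigenvalue:
  λ = 4: 2 blocks summing to 3 forces exactly one block of size 2 and the rest size 1 → block sizes [2, 1]

Assembling the blocks gives a Jordan form
J =
  [4, 1, 0]
  [0, 4, 0]
  [0, 0, 4]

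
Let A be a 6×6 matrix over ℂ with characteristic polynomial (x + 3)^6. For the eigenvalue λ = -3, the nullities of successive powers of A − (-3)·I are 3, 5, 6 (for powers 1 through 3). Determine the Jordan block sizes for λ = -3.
Block sizes for λ = -3: [3, 2, 1]

From the dimensions of kernels of powers, the number of Jordan blocks of size at least j is d_j − d_{j−1} where d_j = dim ker(N^j) (with d_0 = 0). Computing the differences gives [3, 2, 1].
The number of blocks of size exactly k is (#blocks of size ≥ k) − (#blocks of size ≥ k + 1), so the partition is: 1 block(s) of size 1, 1 block(s) of size 2, 1 block(s) of size 3.
In nonincreasing order the block sizes are [3, 2, 1].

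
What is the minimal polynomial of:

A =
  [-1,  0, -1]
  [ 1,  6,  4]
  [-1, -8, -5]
x^3

The characteristic polynomial is χ_A(x) = x^3, so the eigenvalues are known. The minimal polynomial is
  m_A(x) = Π_λ (x − λ)^{k_λ}
where k_λ is the size of the *largest* Jordan block for λ (equivalently, the smallest k with (A − λI)^k v = 0 for every generalised eigenvector v of λ).

  λ = 0: largest Jordan block has size 3, contributing (x − 0)^3

So m_A(x) = x^3 = x^3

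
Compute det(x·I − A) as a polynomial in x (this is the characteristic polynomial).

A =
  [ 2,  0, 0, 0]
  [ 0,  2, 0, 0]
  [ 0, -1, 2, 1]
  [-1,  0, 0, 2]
x^4 - 8*x^3 + 24*x^2 - 32*x + 16

Expanding det(x·I − A) (e.g. by cofactor expansion or by noting that A is similar to its Jordan form J, which has the same characteristic polynomial as A) gives
  χ_A(x) = x^4 - 8*x^3 + 24*x^2 - 32*x + 16
which factors as (x - 2)^4. The eigenvalues (with algebraic multiplicities) are λ = 2 with multiplicity 4.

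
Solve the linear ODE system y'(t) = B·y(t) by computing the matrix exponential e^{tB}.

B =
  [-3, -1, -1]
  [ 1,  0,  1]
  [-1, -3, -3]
e^{tB} =
  [t^2*exp(-2*t)/2 - t*exp(-2*t) + exp(-2*t), t^2*exp(-2*t) - t*exp(-2*t), t^2*exp(-2*t)/2 - t*exp(-2*t)]
  [t*exp(-2*t), 2*t*exp(-2*t) + exp(-2*t), t*exp(-2*t)]
  [-t^2*exp(-2*t)/2 - t*exp(-2*t), -t^2*exp(-2*t) - 3*t*exp(-2*t), -t^2*exp(-2*t)/2 - t*exp(-2*t) + exp(-2*t)]

Strategy: write B = P · J · P⁻¹ where J is a Jordan canonical form, so e^{tB} = P · e^{tJ} · P⁻¹, and e^{tJ} can be computed block-by-block.

B has Jordan form
J =
  [-2,  1,  0]
  [ 0, -2,  1]
  [ 0,  0, -2]
(up to reordering of blocks).

Per-block formulas:
  For a 3×3 Jordan block J_3(-2): exp(t · J_3(-2)) = e^(-2t)·(I + t·N + (t^2/2)·N^2), where N is the 3×3 nilpotent shift.

After assembling e^{tJ} and conjugating by P, we get:

e^{tB} =
  [t^2*exp(-2*t)/2 - t*exp(-2*t) + exp(-2*t), t^2*exp(-2*t) - t*exp(-2*t), t^2*exp(-2*t)/2 - t*exp(-2*t)]
  [t*exp(-2*t), 2*t*exp(-2*t) + exp(-2*t), t*exp(-2*t)]
  [-t^2*exp(-2*t)/2 - t*exp(-2*t), -t^2*exp(-2*t) - 3*t*exp(-2*t), -t^2*exp(-2*t)/2 - t*exp(-2*t) + exp(-2*t)]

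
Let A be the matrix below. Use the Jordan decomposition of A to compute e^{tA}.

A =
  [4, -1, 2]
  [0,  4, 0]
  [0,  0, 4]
e^{tA} =
  [exp(4*t), -t*exp(4*t), 2*t*exp(4*t)]
  [0, exp(4*t), 0]
  [0, 0, exp(4*t)]

Strategy: write A = P · J · P⁻¹ where J is a Jordan canonical form, so e^{tA} = P · e^{tJ} · P⁻¹, and e^{tJ} can be computed block-by-block.

A has Jordan form
J =
  [4, 1, 0]
  [0, 4, 0]
  [0, 0, 4]
(up to reordering of blocks).

Per-block formulas:
  For a 2×2 Jordan block J_2(4): exp(t · J_2(4)) = e^(4t)·(I + t·N), where N is the 2×2 nilpotent shift.
  For a 1×1 block at λ = 4: exp(t · [4]) = [e^(4t)].

After assembling e^{tJ} and conjugating by P, we get:

e^{tA} =
  [exp(4*t), -t*exp(4*t), 2*t*exp(4*t)]
  [0, exp(4*t), 0]
  [0, 0, exp(4*t)]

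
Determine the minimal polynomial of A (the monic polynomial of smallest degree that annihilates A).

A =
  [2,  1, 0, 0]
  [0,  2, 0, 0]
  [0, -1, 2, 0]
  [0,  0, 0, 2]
x^2 - 4*x + 4

The characteristic polynomial is χ_A(x) = (x - 2)^4, so the eigenvalues are known. The minimal polynomial is
  m_A(x) = Π_λ (x − λ)^{k_λ}
where k_λ is the size of the *largest* Jordan block for λ (equivalently, the smallest k with (A − λI)^k v = 0 for every generalised eigenvector v of λ).

  λ = 2: largest Jordan block has size 2, contributing (x − 2)^2

So m_A(x) = (x - 2)^2 = x^2 - 4*x + 4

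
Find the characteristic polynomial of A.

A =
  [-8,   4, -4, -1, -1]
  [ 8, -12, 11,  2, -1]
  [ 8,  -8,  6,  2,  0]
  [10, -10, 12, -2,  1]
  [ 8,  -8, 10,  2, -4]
x^5 + 20*x^4 + 160*x^3 + 640*x^2 + 1280*x + 1024

Expanding det(x·I − A) (e.g. by cofactor expansion or by noting that A is similar to its Jordan form J, which has the same characteristic polynomial as A) gives
  χ_A(x) = x^5 + 20*x^4 + 160*x^3 + 640*x^2 + 1280*x + 1024
which factors as (x + 4)^5. The eigenvalues (with algebraic multiplicities) are λ = -4 with multiplicity 5.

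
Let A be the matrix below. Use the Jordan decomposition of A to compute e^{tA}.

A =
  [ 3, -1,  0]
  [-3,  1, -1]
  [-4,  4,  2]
e^{tA} =
  [2*t^2*exp(2*t) + t*exp(2*t) + exp(2*t), -t*exp(2*t), t^2*exp(2*t)/2]
  [2*t^2*exp(2*t) - 3*t*exp(2*t), -t*exp(2*t) + exp(2*t), t^2*exp(2*t)/2 - t*exp(2*t)]
  [-8*t^2*exp(2*t) - 4*t*exp(2*t), 4*t*exp(2*t), -2*t^2*exp(2*t) + exp(2*t)]

Strategy: write A = P · J · P⁻¹ where J is a Jordan canonical form, so e^{tA} = P · e^{tJ} · P⁻¹, and e^{tJ} can be computed block-by-block.

A has Jordan form
J =
  [2, 1, 0]
  [0, 2, 1]
  [0, 0, 2]
(up to reordering of blocks).

Per-block formulas:
  For a 3×3 Jordan block J_3(2): exp(t · J_3(2)) = e^(2t)·(I + t·N + (t^2/2)·N^2), where N is the 3×3 nilpotent shift.

After assembling e^{tJ} and conjugating by P, we get:

e^{tA} =
  [2*t^2*exp(2*t) + t*exp(2*t) + exp(2*t), -t*exp(2*t), t^2*exp(2*t)/2]
  [2*t^2*exp(2*t) - 3*t*exp(2*t), -t*exp(2*t) + exp(2*t), t^2*exp(2*t)/2 - t*exp(2*t)]
  [-8*t^2*exp(2*t) - 4*t*exp(2*t), 4*t*exp(2*t), -2*t^2*exp(2*t) + exp(2*t)]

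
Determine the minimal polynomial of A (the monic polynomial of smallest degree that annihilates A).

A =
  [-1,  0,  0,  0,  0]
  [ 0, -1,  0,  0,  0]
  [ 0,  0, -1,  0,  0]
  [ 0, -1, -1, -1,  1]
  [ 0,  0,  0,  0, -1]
x^2 + 2*x + 1

The characteristic polynomial is χ_A(x) = (x + 1)^5, so the eigenvalues are known. The minimal polynomial is
  m_A(x) = Π_λ (x − λ)^{k_λ}
where k_λ is the size of the *largest* Jordan block for λ (equivalently, the smallest k with (A − λI)^k v = 0 for every generalised eigenvector v of λ).

  λ = -1: largest Jordan block has size 2, contributing (x + 1)^2

So m_A(x) = (x + 1)^2 = x^2 + 2*x + 1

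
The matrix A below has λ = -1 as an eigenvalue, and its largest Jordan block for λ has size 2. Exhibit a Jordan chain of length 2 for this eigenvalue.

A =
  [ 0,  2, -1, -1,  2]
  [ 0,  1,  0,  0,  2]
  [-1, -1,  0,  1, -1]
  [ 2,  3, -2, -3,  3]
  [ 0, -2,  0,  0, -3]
A Jordan chain for λ = -1 of length 2:
v_1 = (1, 0, -1, 2, 0)ᵀ
v_2 = (1, 0, 0, 0, 0)ᵀ

Let N = A − (-1)·I. We want v_2 with N^2 v_2 = 0 but N^1 v_2 ≠ 0; then v_{j-1} := N · v_j for j = 2, …, 2.

Pick v_2 = (1, 0, 0, 0, 0)ᵀ.
Then v_1 = N · v_2 = (1, 0, -1, 2, 0)ᵀ.

Sanity check: (A − (-1)·I) v_1 = (0, 0, 0, 0, 0)ᵀ = 0. ✓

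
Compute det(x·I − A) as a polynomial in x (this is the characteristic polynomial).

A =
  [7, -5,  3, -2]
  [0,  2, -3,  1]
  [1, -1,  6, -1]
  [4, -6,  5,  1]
x^4 - 16*x^3 + 96*x^2 - 256*x + 256

Expanding det(x·I − A) (e.g. by cofactor expansion or by noting that A is similar to its Jordan form J, which has the same characteristic polynomial as A) gives
  χ_A(x) = x^4 - 16*x^3 + 96*x^2 - 256*x + 256
which factors as (x - 4)^4. The eigenvalues (with algebraic multiplicities) are λ = 4 with multiplicity 4.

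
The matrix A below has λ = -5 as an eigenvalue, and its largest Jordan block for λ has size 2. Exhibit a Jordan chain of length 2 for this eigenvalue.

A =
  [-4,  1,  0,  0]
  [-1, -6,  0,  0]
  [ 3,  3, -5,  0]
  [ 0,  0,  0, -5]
A Jordan chain for λ = -5 of length 2:
v_1 = (1, -1, 3, 0)ᵀ
v_2 = (1, 0, 0, 0)ᵀ

Let N = A − (-5)·I. We want v_2 with N^2 v_2 = 0 but N^1 v_2 ≠ 0; then v_{j-1} := N · v_j for j = 2, …, 2.

Pick v_2 = (1, 0, 0, 0)ᵀ.
Then v_1 = N · v_2 = (1, -1, 3, 0)ᵀ.

Sanity check: (A − (-5)·I) v_1 = (0, 0, 0, 0)ᵀ = 0. ✓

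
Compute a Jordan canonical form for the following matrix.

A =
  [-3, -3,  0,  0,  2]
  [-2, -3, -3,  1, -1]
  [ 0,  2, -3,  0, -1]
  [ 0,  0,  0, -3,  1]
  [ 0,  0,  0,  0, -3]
J_3(-3) ⊕ J_2(-3)

The characteristic polynomial is
  det(x·I − A) = x^5 + 15*x^4 + 90*x^3 + 270*x^2 + 405*x + 243 = (x + 3)^5

Eigenvalues and multiplicities (the geometric multiplicity of λ is n − rank(A − λI), which equals the number of Jordan blocks for λ):
  λ = -3: algebraic multiplicity = 5, geometric multiplicity = 2

Determining the block sizes for each eigenvalue:
  λ = -3: with am = 5 and gm = 2, the partition is not yet determined (e.g. several partitions of 5 into 2 parts exist). Let N = A − (-3)·I. Computing rank(N^1) = 3, rank(N^2) = 1, rank(N^3) = 0; the number of blocks of size ≥ j is rank(N^{j−1}) − rank(N^j), giving [2, 2, 1]. So we have 1 block(s) of size 3, 1 block(s) of size 2 → block sizes [3, 2]

Assembling the blocks gives a Jordan form
J =
  [-3,  1,  0,  0,  0]
  [ 0, -3,  1,  0,  0]
  [ 0,  0, -3,  0,  0]
  [ 0,  0,  0, -3,  1]
  [ 0,  0,  0,  0, -3]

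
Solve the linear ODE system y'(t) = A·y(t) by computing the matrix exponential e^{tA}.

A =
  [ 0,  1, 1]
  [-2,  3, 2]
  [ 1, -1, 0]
e^{tA} =
  [-t*exp(t) + exp(t), t*exp(t), t*exp(t)]
  [-2*t*exp(t), 2*t*exp(t) + exp(t), 2*t*exp(t)]
  [t*exp(t), -t*exp(t), -t*exp(t) + exp(t)]

Strategy: write A = P · J · P⁻¹ where J is a Jordan canonical form, so e^{tA} = P · e^{tJ} · P⁻¹, and e^{tJ} can be computed block-by-block.

A has Jordan form
J =
  [1, 1, 0]
  [0, 1, 0]
  [0, 0, 1]
(up to reordering of blocks).

Per-block formulas:
  For a 2×2 Jordan block J_2(1): exp(t · J_2(1)) = e^(1t)·(I + t·N), where N is the 2×2 nilpotent shift.
  For a 1×1 block at λ = 1: exp(t · [1]) = [e^(1t)].

After assembling e^{tJ} and conjugating by P, we get:

e^{tA} =
  [-t*exp(t) + exp(t), t*exp(t), t*exp(t)]
  [-2*t*exp(t), 2*t*exp(t) + exp(t), 2*t*exp(t)]
  [t*exp(t), -t*exp(t), -t*exp(t) + exp(t)]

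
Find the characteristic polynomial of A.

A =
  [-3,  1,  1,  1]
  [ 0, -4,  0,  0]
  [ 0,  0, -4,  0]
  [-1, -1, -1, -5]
x^4 + 16*x^3 + 96*x^2 + 256*x + 256

Expanding det(x·I − A) (e.g. by cofactor expansion or by noting that A is similar to its Jordan form J, which has the same characteristic polynomial as A) gives
  χ_A(x) = x^4 + 16*x^3 + 96*x^2 + 256*x + 256
which factors as (x + 4)^4. The eigenvalues (with algebraic multiplicities) are λ = -4 with multiplicity 4.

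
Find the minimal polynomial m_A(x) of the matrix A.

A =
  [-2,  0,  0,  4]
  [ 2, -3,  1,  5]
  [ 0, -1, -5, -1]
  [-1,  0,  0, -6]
x^3 + 12*x^2 + 48*x + 64

The characteristic polynomial is χ_A(x) = (x + 4)^4, so the eigenvalues are known. The minimal polynomial is
  m_A(x) = Π_λ (x − λ)^{k_λ}
where k_λ is the size of the *largest* Jordan block for λ (equivalently, the smallest k with (A − λI)^k v = 0 for every generalised eigenvector v of λ).

  λ = -4: largest Jordan block has size 3, contributing (x + 4)^3

So m_A(x) = (x + 4)^3 = x^3 + 12*x^2 + 48*x + 64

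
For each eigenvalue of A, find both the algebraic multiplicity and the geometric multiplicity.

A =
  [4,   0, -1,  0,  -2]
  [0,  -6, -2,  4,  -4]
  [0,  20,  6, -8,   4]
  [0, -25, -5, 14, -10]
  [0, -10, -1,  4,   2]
λ = 4: alg = 5, geom = 3

Step 1 — factor the characteristic polynomial to read off the algebraic multiplicities:
  χ_A(x) = (x - 4)^5

Step 2 — compute geometric multiplicities via the rank-nullity identity g(λ) = n − rank(A − λI):
  rank(A − (4)·I) = 2, so dim ker(A − (4)·I) = n − 2 = 3

Summary:
  λ = 4: algebraic multiplicity = 5, geometric multiplicity = 3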